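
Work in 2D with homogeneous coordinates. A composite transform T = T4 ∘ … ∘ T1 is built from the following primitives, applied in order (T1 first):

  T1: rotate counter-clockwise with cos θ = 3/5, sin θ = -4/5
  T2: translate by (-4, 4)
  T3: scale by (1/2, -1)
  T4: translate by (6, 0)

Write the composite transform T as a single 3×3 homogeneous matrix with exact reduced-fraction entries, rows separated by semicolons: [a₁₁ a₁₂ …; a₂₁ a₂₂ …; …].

T1 = [3/5 4/5 0; -4/5 3/5 0; 0 0 1]
T2·T1 = [3/5 4/5 -4; -4/5 3/5 4; 0 0 1]
T3·…·T1 = [3/10 2/5 -2; 4/5 -3/5 -4; 0 0 1]
T4·…·T1 = [3/10 2/5 4; 4/5 -3/5 -4; 0 0 1]

T = [3/10 2/5 4; 4/5 -3/5 -4; 0 0 1]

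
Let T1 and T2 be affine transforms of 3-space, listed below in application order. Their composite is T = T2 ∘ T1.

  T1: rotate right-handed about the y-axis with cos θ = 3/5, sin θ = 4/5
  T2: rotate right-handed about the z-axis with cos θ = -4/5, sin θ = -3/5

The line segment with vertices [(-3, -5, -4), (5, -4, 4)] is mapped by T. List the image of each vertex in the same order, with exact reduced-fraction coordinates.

T1 rotate right-handed about the y-axis with cos θ = 3/5, sin θ = 4/5: (-3, -5, -4) → (-5, -5, 0); (5, -4, 4) → (31/5, -4, -8/5)
T2 rotate right-handed about the z-axis with cos θ = -4/5, sin θ = -3/5: (-5, -5, 0) → (1, 7, 0); (31/5, -4, -8/5) → (-184/25, -13/25, -8/5)

image vertices: (1, 7, 0), (-184/25, -13/25, -8/5)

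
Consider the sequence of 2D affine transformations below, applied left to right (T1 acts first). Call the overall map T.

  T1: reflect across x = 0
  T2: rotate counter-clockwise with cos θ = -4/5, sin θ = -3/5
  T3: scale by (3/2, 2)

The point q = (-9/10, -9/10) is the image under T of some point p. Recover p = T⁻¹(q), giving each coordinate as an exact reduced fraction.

p = (-3/4, 0)

T1 = [-1 0 0; 0 1 0; 0 0 1]
T2·T1 = [4/5 3/5 0; 3/5 -4/5 0; 0 0 1]
T3·…·T1 = [6/5 9/10 0; 6/5 -8/5 0; 0 0 1]
det M = -3; M⁻¹ = [8/15 3/10 0; 2/5 -2/5 0; 0 0 1]
M⁻¹ · (-9/10, -9/10)ᵀ = (-3/4, 0)ᵀ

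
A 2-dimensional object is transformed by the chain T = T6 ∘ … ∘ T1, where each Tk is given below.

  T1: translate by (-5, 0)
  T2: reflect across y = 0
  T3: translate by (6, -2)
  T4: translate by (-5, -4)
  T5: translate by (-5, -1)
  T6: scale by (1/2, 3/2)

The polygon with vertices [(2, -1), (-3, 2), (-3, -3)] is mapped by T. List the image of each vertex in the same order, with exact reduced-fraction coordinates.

T1 translate by (-5, 0): (2, -1) → (-3, -1); (-3, 2) → (-8, 2); (-3, -3) → (-8, -3)
T2 reflect across y = 0: (-3, -1) → (-3, 1); (-8, 2) → (-8, -2); (-8, -3) → (-8, 3)
T3 translate by (6, -2): (-3, 1) → (3, -1); (-8, -2) → (-2, -4); (-8, 3) → (-2, 1)
T4 translate by (-5, -4): (3, -1) → (-2, -5); (-2, -4) → (-7, -8); (-2, 1) → (-7, -3)
T5 translate by (-5, -1): (-2, -5) → (-7, -6); (-7, -8) → (-12, -9); (-7, -3) → (-12, -4)
T6 scale by (1/2, 3/2): (-7, -6) → (-7/2, -9); (-12, -9) → (-6, -27/2); (-12, -4) → (-6, -6)

image vertices: (-7/2, -9), (-6, -27/2), (-6, -6)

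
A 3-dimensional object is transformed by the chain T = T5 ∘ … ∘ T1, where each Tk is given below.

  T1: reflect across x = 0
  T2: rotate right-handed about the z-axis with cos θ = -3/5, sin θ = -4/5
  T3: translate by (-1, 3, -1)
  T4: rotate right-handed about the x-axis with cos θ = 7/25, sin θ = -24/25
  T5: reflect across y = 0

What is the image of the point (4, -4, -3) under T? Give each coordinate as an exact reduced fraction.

T(p) = (-9/5, 179/125, -1172/125)

T1 reflect across x = 0: (4, -4, -3) → (-4, -4, -3)
T2 rotate right-handed about the z-axis with cos θ = -3/5, sin θ = -4/5: (-4, -4, -3) → (-4/5, 28/5, -3)
T3 translate by (-1, 3, -1): (-4/5, 28/5, -3) → (-9/5, 43/5, -4)
T4 rotate right-handed about the x-axis with cos θ = 7/25, sin θ = -24/25: (-9/5, 43/5, -4) → (-9/5, -179/125, -1172/125)
T5 reflect across y = 0: (-9/5, -179/125, -1172/125) → (-9/5, 179/125, -1172/125)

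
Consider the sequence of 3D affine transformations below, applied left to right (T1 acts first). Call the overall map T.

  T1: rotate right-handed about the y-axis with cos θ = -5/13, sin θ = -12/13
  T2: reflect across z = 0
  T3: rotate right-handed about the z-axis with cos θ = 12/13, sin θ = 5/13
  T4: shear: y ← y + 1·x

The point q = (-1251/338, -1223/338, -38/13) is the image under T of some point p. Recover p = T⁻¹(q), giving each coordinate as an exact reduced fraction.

p = (4, 3/2, 2)

T1 = [-5/13 0 -12/13 0; 0 1 0 0; 12/13 0 -5/13 0; 0 0 0 1]
T2·T1 = [-5/13 0 -12/13 0; 0 1 0 0; -12/13 0 5/13 0; 0 0 0 1]
T3·…·T1 = [-60/169 -5/13 -144/169 0; -25/169 12/13 -60/169 0; -12/13 0 5/13 0; 0 0 0 1]
T4·…·T1 = [-60/169 -5/13 -144/169 0; -85/169 7/13 -204/169 0; -12/13 0 5/13 0; 0 0 0 1]
det M = -1; M⁻¹ = [-35/169 -25/169 -12/13 0; -17/13 12/13 0 0; -84/169 -60/169 5/13 0; 0 0 0 1]
M⁻¹ · (-1251/338, -1223/338, -38/13)ᵀ = (4, 3/2, 2)ᵀ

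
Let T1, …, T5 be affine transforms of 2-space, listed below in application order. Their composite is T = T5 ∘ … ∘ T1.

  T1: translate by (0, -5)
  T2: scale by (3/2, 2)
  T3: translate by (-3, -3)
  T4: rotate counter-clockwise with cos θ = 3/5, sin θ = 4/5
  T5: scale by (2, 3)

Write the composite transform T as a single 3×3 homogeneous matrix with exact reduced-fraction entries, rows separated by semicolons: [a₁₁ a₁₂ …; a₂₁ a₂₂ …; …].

T1 = [1 0 0; 0 1 -5; 0 0 1]
T2·T1 = [3/2 0 0; 0 2 -10; 0 0 1]
T3·…·T1 = [3/2 0 -3; 0 2 -13; 0 0 1]
T4·…·T1 = [9/10 -8/5 43/5; 6/5 6/5 -51/5; 0 0 1]
T5·…·T1 = [9/5 -16/5 86/5; 18/5 18/5 -153/5; 0 0 1]

T = [9/5 -16/5 86/5; 18/5 18/5 -153/5; 0 0 1]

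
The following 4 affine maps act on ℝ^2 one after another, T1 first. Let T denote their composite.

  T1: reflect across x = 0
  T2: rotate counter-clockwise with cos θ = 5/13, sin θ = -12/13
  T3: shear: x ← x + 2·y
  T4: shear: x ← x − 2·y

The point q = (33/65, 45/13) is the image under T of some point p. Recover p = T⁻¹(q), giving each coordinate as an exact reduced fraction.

p = (3, 9/5)

T1 = [-1 0 0; 0 1 0; 0 0 1]
T2·T1 = [-5/13 12/13 0; 12/13 5/13 0; 0 0 1]
T3·…·T1 = [19/13 22/13 0; 12/13 5/13 0; 0 0 1]
T4·…·T1 = [-5/13 12/13 0; 12/13 5/13 0; 0 0 1]
det M = -1; M⁻¹ = [-5/13 12/13 0; 12/13 5/13 0; 0 0 1]
M⁻¹ · (33/65, 45/13)ᵀ = (3, 9/5)ᵀ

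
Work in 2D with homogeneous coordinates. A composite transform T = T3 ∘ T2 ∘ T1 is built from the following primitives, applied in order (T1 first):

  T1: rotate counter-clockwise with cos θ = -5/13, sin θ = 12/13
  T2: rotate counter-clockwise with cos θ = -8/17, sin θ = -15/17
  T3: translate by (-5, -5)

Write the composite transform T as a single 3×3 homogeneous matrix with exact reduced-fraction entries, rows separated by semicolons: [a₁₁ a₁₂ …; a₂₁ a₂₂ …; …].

T = [220/221 21/221 -5; -21/221 220/221 -5; 0 0 1]

T1 = [-5/13 -12/13 0; 12/13 -5/13 0; 0 0 1]
T2·T1 = [220/221 21/221 0; -21/221 220/221 0; 0 0 1]
T3·…·T1 = [220/221 21/221 -5; -21/221 220/221 -5; 0 0 1]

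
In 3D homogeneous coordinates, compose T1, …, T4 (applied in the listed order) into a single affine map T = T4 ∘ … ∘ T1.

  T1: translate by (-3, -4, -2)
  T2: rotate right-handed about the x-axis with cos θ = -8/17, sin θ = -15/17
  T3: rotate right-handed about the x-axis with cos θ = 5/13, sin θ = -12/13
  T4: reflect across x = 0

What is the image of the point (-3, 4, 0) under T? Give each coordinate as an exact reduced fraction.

T(p) = (6, 42/221, 440/221)

T1 translate by (-3, -4, -2): (-3, 4, 0) → (-6, 0, -2)
T2 rotate right-handed about the x-axis with cos θ = -8/17, sin θ = -15/17: (-6, 0, -2) → (-6, -30/17, 16/17)
T3 rotate right-handed about the x-axis with cos θ = 5/13, sin θ = -12/13: (-6, -30/17, 16/17) → (-6, 42/221, 440/221)
T4 reflect across x = 0: (-6, 42/221, 440/221) → (6, 42/221, 440/221)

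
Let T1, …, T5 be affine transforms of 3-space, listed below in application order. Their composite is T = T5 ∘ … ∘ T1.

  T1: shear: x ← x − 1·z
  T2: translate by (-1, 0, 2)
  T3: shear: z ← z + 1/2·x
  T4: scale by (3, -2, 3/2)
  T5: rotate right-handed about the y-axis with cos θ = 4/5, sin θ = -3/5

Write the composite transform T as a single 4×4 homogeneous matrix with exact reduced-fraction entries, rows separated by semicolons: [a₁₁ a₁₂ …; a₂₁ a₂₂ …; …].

T = [39/20 0 -57/20 -15/4; 0 -2 0 0; 12/5 0 -6/5 0; 0 0 0 1]

T1 = [1 0 -1 0; 0 1 0 0; 0 0 1 0; 0 0 0 1]
T2·T1 = [1 0 -1 -1; 0 1 0 0; 0 0 1 2; 0 0 0 1]
T3·…·T1 = [1 0 -1 -1; 0 1 0 0; 1/2 0 1/2 3/2; 0 0 0 1]
T4·…·T1 = [3 0 -3 -3; 0 -2 0 0; 3/4 0 3/4 9/4; 0 0 0 1]
T5·…·T1 = [39/20 0 -57/20 -15/4; 0 -2 0 0; 12/5 0 -6/5 0; 0 0 0 1]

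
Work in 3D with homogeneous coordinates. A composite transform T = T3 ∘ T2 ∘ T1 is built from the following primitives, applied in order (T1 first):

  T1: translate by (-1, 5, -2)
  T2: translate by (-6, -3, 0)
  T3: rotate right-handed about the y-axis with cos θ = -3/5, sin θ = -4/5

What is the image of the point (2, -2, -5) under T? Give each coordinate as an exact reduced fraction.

T(p) = (43/5, 0, 1/5)

T1 translate by (-1, 5, -2): (2, -2, -5) → (1, 3, -7)
T2 translate by (-6, -3, 0): (1, 3, -7) → (-5, 0, -7)
T3 rotate right-handed about the y-axis with cos θ = -3/5, sin θ = -4/5: (-5, 0, -7) → (43/5, 0, 1/5)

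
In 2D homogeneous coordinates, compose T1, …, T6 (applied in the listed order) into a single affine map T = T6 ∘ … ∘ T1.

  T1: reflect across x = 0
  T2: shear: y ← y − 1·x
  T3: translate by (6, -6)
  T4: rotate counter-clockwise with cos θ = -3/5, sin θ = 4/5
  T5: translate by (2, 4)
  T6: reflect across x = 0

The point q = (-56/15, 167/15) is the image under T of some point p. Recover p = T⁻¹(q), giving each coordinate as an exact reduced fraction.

p = (4/3, -1)

T1 = [-1 0 0; 0 1 0; 0 0 1]
T2·T1 = [-1 0 0; 1 1 0; 0 0 1]
T3·…·T1 = [-1 0 6; 1 1 -6; 0 0 1]
T4·…·T1 = [-1/5 -4/5 6/5; -7/5 -3/5 42/5; 0 0 1]
T5·…·T1 = [-1/5 -4/5 16/5; -7/5 -3/5 62/5; 0 0 1]
T6·…·T1 = [1/5 4/5 -16/5; -7/5 -3/5 62/5; 0 0 1]
det M = 1; M⁻¹ = [-3/5 -4/5 8; 7/5 1/5 2; 0 0 1]
M⁻¹ · (-56/15, 167/15)ᵀ = (4/3, -1)ᵀ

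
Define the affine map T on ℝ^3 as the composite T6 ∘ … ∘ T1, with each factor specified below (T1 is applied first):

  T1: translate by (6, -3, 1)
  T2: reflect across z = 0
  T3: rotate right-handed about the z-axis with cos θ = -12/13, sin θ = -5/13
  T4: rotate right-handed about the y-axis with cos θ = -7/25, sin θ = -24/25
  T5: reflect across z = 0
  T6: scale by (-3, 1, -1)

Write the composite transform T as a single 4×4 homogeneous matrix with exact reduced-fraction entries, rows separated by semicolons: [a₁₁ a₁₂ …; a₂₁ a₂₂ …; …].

T = [-252/325 21/65 -72/25 -2763/325; -5/13 -12/13 0 6/13; -288/325 24/65 7/25 -1997/325; 0 0 0 1]

T1 = [1 0 0 6; 0 1 0 -3; 0 0 1 1; 0 0 0 1]
T2·T1 = [1 0 0 6; 0 1 0 -3; 0 0 -1 -1; 0 0 0 1]
T3·…·T1 = [-12/13 5/13 0 -87/13; -5/13 -12/13 0 6/13; 0 0 -1 -1; 0 0 0 1]
T4·…·T1 = [84/325 -7/65 24/25 921/325; -5/13 -12/13 0 6/13; -288/325 24/65 7/25 -1997/325; 0 0 0 1]
T5·…·T1 = [84/325 -7/65 24/25 921/325; -5/13 -12/13 0 6/13; 288/325 -24/65 -7/25 1997/325; 0 0 0 1]
T6·…·T1 = [-252/325 21/65 -72/25 -2763/325; -5/13 -12/13 0 6/13; -288/325 24/65 7/25 -1997/325; 0 0 0 1]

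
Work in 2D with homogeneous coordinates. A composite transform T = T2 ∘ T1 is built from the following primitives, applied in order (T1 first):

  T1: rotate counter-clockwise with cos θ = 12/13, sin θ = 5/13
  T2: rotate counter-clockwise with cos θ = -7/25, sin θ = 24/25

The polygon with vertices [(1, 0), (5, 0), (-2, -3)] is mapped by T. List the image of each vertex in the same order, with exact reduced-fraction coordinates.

image vertices: (-204/325, 253/325), (-204/65, 253/65), (1167/325, 106/325)

T1 rotate counter-clockwise with cos θ = 12/13, sin θ = 5/13: (1, 0) → (12/13, 5/13); (5, 0) → (60/13, 25/13); (-2, -3) → (-9/13, -46/13)
T2 rotate counter-clockwise with cos θ = -7/25, sin θ = 24/25: (12/13, 5/13) → (-204/325, 253/325); (60/13, 25/13) → (-204/65, 253/65); (-9/13, -46/13) → (1167/325, 106/325)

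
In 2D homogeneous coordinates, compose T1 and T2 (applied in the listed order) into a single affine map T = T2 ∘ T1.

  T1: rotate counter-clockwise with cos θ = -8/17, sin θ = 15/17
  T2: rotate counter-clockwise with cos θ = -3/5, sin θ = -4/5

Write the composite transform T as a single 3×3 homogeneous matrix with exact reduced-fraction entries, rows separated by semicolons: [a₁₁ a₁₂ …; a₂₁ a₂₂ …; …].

T1 = [-8/17 -15/17 0; 15/17 -8/17 0; 0 0 1]
T2·T1 = [84/85 13/85 0; -13/85 84/85 0; 0 0 1]

T = [84/85 13/85 0; -13/85 84/85 0; 0 0 1]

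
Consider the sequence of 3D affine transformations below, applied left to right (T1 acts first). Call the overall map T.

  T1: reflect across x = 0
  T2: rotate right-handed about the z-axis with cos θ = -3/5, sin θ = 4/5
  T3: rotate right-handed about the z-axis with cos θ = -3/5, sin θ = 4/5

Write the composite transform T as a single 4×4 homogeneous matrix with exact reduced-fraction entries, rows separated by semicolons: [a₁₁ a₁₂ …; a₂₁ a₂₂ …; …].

T1 = [-1 0 0 0; 0 1 0 0; 0 0 1 0; 0 0 0 1]
T2·T1 = [3/5 -4/5 0 0; -4/5 -3/5 0 0; 0 0 1 0; 0 0 0 1]
T3·…·T1 = [7/25 24/25 0 0; 24/25 -7/25 0 0; 0 0 1 0; 0 0 0 1]

T = [7/25 24/25 0 0; 24/25 -7/25 0 0; 0 0 1 0; 0 0 0 1]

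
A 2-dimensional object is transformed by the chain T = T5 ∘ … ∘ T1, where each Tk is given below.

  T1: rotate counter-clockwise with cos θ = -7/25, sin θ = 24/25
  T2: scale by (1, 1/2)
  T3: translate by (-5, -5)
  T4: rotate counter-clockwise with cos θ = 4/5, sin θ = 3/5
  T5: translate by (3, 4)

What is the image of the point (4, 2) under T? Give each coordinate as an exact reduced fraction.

T1 rotate counter-clockwise with cos θ = -7/25, sin θ = 24/25: (4, 2) → (-76/25, 82/25)
T2 scale by (1, 1/2): (-76/25, 82/25) → (-76/25, 41/25)
T3 translate by (-5, -5): (-76/25, 41/25) → (-201/25, -84/25)
T4 rotate counter-clockwise with cos θ = 4/5, sin θ = 3/5: (-201/25, -84/25) → (-552/125, -939/125)
T5 translate by (3, 4): (-552/125, -939/125) → (-177/125, -439/125)

T(p) = (-177/125, -439/125)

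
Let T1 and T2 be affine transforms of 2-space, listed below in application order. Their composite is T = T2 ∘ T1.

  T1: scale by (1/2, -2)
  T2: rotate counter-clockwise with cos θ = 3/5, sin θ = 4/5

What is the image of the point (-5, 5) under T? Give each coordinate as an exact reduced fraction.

T1 scale by (1/2, -2): (-5, 5) → (-5/2, -10)
T2 rotate counter-clockwise with cos θ = 3/5, sin θ = 4/5: (-5/2, -10) → (13/2, -8)

T(p) = (13/2, -8)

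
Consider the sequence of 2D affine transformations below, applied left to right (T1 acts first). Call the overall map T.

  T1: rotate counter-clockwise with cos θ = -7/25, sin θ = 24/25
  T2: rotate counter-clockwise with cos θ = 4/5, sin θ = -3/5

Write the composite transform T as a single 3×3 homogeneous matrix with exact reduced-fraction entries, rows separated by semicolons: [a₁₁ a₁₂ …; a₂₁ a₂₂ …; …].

T = [44/125 -117/125 0; 117/125 44/125 0; 0 0 1]

T1 = [-7/25 -24/25 0; 24/25 -7/25 0; 0 0 1]
T2·T1 = [44/125 -117/125 0; 117/125 44/125 0; 0 0 1]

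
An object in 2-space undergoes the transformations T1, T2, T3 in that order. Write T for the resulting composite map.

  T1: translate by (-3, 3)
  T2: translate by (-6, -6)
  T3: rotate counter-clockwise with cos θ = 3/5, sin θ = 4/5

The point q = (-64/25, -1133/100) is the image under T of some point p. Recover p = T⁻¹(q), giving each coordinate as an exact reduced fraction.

p = (-8/5, -7/4)

T1 = [1 0 -3; 0 1 3; 0 0 1]
T2·T1 = [1 0 -9; 0 1 -3; 0 0 1]
T3·…·T1 = [3/5 -4/5 -3; 4/5 3/5 -9; 0 0 1]
det M = 1; M⁻¹ = [3/5 4/5 9; -4/5 3/5 3; 0 0 1]
M⁻¹ · (-64/25, -1133/100)ᵀ = (-8/5, -7/4)ᵀ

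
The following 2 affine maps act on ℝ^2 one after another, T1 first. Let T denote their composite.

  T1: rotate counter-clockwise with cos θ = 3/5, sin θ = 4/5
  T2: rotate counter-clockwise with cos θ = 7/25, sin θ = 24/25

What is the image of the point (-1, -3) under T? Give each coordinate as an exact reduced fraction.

T1 rotate counter-clockwise with cos θ = 3/5, sin θ = 4/5: (-1, -3) → (9/5, -13/5)
T2 rotate counter-clockwise with cos θ = 7/25, sin θ = 24/25: (9/5, -13/5) → (3, 1)

T(p) = (3, 1)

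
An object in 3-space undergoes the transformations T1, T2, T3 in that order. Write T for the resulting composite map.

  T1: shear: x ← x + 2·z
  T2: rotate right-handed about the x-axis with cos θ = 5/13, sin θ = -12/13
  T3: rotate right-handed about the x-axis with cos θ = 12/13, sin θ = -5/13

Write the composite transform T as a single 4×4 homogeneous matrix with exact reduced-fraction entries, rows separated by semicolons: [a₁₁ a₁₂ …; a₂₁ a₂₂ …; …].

T = [1 0 2 0; 0 0 1 0; 0 -1 0 0; 0 0 0 1]

T1 = [1 0 2 0; 0 1 0 0; 0 0 1 0; 0 0 0 1]
T2·T1 = [1 0 2 0; 0 5/13 12/13 0; 0 -12/13 5/13 0; 0 0 0 1]
T3·…·T1 = [1 0 2 0; 0 0 1 0; 0 -1 0 0; 0 0 0 1]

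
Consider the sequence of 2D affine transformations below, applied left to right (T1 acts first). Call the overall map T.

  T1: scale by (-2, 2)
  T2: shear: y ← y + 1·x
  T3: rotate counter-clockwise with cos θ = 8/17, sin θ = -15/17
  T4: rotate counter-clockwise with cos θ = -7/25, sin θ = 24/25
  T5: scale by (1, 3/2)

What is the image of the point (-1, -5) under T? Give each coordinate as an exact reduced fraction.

T(p) = (2984/425, -2757/425)

T1 scale by (-2, 2): (-1, -5) → (2, -10)
T2 shear: y ← y + 1·x: (2, -10) → (2, -8)
T3 rotate counter-clockwise with cos θ = 8/17, sin θ = -15/17: (2, -8) → (-104/17, -94/17)
T4 rotate counter-clockwise with cos θ = -7/25, sin θ = 24/25: (-104/17, -94/17) → (2984/425, -1838/425)
T5 scale by (1, 3/2): (2984/425, -1838/425) → (2984/425, -2757/425)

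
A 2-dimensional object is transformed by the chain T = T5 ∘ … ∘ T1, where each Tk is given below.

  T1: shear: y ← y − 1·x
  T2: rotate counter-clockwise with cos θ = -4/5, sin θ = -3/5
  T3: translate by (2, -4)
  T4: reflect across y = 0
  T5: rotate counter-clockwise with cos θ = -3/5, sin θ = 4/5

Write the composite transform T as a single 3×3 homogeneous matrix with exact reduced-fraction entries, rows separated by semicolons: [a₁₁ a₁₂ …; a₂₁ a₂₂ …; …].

T1 = [1 0 0; -1 1 0; 0 0 1]
T2·T1 = [-7/5 3/5 0; 1/5 -4/5 0; 0 0 1]
T3·…·T1 = [-7/5 3/5 2; 1/5 -4/5 -4; 0 0 1]
T4·…·T1 = [-7/5 3/5 2; -1/5 4/5 4; 0 0 1]
T5·…·T1 = [1 -1 -22/5; -1 0 -4/5; 0 0 1]

T = [1 -1 -22/5; -1 0 -4/5; 0 0 1]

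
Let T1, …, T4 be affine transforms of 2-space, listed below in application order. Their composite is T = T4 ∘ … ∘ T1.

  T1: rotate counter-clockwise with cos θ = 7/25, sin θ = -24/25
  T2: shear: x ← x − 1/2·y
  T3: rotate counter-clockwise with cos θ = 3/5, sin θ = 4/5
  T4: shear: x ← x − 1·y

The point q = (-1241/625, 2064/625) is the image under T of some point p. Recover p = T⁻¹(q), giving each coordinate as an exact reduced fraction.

p = (1/5, 4)

T1 = [7/25 24/25 0; -24/25 7/25 0; 0 0 1]
T2·T1 = [19/25 41/50 0; -24/25 7/25 0; 0 0 1]
T3·…·T1 = [153/125 67/250 0; 4/125 103/125 0; 0 0 1]
T4·…·T1 = [149/125 -139/250 0; 4/125 103/125 0; 0 0 1]
det M = 1; M⁻¹ = [103/125 139/250 0; -4/125 149/125 0; 0 0 1]
M⁻¹ · (-1241/625, 2064/625)ᵀ = (1/5, 4)ᵀ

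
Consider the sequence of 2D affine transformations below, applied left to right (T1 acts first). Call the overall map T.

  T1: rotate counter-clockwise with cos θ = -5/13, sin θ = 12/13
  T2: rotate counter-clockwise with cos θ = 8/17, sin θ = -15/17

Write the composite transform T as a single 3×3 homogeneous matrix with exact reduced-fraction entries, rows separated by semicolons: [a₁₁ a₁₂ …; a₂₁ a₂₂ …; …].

T1 = [-5/13 -12/13 0; 12/13 -5/13 0; 0 0 1]
T2·T1 = [140/221 -171/221 0; 171/221 140/221 0; 0 0 1]

T = [140/221 -171/221 0; 171/221 140/221 0; 0 0 1]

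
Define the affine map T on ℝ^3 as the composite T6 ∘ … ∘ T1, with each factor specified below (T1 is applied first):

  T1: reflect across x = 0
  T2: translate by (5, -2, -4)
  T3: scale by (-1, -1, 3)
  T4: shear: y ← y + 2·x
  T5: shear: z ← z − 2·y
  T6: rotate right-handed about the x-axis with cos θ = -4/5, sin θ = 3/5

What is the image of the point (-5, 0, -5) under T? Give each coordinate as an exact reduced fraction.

T(p) = (-10, 9, -18)

T1 reflect across x = 0: (-5, 0, -5) → (5, 0, -5)
T2 translate by (5, -2, -4): (5, 0, -5) → (10, -2, -9)
T3 scale by (-1, -1, 3): (10, -2, -9) → (-10, 2, -27)
T4 shear: y ← y + 2·x: (-10, 2, -27) → (-10, -18, -27)
T5 shear: z ← z − 2·y: (-10, -18, -27) → (-10, -18, 9)
T6 rotate right-handed about the x-axis with cos θ = -4/5, sin θ = 3/5: (-10, -18, 9) → (-10, 9, -18)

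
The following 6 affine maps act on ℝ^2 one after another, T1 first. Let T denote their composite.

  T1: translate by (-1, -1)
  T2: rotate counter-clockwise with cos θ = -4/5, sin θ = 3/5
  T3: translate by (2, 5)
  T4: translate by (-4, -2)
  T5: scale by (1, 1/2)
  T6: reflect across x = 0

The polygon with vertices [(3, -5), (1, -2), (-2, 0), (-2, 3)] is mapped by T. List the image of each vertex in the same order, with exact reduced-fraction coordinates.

T1 translate by (-1, -1): (3, -5) → (2, -6); (1, -2) → (0, -3); (-2, 0) → (-3, -1); (-2, 3) → (-3, 2)
T2 rotate counter-clockwise with cos θ = -4/5, sin θ = 3/5: (2, -6) → (2, 6); (0, -3) → (9/5, 12/5); (-3, -1) → (3, -1); (-3, 2) → (6/5, -17/5)
T3 translate by (2, 5): (2, 6) → (4, 11); (9/5, 12/5) → (19/5, 37/5); (3, -1) → (5, 4); (6/5, -17/5) → (16/5, 8/5)
T4 translate by (-4, -2): (4, 11) → (0, 9); (19/5, 37/5) → (-1/5, 27/5); (5, 4) → (1, 2); (16/5, 8/5) → (-4/5, -2/5)
T5 scale by (1, 1/2): (0, 9) → (0, 9/2); (-1/5, 27/5) → (-1/5, 27/10); (1, 2) → (1, 1); (-4/5, -2/5) → (-4/5, -1/5)
T6 reflect across x = 0: (0, 9/2) → (0, 9/2); (-1/5, 27/10) → (1/5, 27/10); (1, 1) → (-1, 1); (-4/5, -1/5) → (4/5, -1/5)

image vertices: (0, 9/2), (1/5, 27/10), (-1, 1), (4/5, -1/5)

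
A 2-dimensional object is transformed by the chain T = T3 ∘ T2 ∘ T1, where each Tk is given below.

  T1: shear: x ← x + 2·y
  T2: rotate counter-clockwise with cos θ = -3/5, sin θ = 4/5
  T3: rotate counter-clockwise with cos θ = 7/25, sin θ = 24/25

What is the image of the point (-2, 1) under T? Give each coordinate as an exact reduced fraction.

T(p) = (44/125, -117/125)

T1 shear: x ← x + 2·y: (-2, 1) → (0, 1)
T2 rotate counter-clockwise with cos θ = -3/5, sin θ = 4/5: (0, 1) → (-4/5, -3/5)
T3 rotate counter-clockwise with cos θ = 7/25, sin θ = 24/25: (-4/5, -3/5) → (44/125, -117/125)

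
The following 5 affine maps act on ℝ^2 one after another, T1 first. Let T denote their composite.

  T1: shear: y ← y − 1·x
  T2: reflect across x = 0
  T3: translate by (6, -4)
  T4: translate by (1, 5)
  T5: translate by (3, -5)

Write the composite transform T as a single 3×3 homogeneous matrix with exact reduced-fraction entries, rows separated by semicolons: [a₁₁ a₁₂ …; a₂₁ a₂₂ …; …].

T1 = [1 0 0; -1 1 0; 0 0 1]
T2·T1 = [-1 0 0; -1 1 0; 0 0 1]
T3·…·T1 = [-1 0 6; -1 1 -4; 0 0 1]
T4·…·T1 = [-1 0 7; -1 1 1; 0 0 1]
T5·…·T1 = [-1 0 10; -1 1 -4; 0 0 1]

T = [-1 0 10; -1 1 -4; 0 0 1]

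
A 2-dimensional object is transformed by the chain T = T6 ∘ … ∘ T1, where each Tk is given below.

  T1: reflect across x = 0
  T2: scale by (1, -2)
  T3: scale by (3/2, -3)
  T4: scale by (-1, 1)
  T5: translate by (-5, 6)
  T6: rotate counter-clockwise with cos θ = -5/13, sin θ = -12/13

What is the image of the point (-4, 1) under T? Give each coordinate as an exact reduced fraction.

T1 reflect across x = 0: (-4, 1) → (4, 1)
T2 scale by (1, -2): (4, 1) → (4, -2)
T3 scale by (3/2, -3): (4, -2) → (6, 6)
T4 scale by (-1, 1): (6, 6) → (-6, 6)
T5 translate by (-5, 6): (-6, 6) → (-11, 12)
T6 rotate counter-clockwise with cos θ = -5/13, sin θ = -12/13: (-11, 12) → (199/13, 72/13)

T(p) = (199/13, 72/13)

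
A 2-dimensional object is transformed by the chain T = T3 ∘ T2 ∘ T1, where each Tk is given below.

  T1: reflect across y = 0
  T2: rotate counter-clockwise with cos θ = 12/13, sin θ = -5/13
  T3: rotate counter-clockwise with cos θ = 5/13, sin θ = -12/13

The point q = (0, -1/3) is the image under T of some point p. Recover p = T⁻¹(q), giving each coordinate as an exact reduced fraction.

T1 = [1 0 0; 0 -1 0; 0 0 1]
T2·T1 = [12/13 -5/13 0; -5/13 -12/13 0; 0 0 1]
T3·…·T1 = [0 -1 0; -1 0 0; 0 0 1]
det M = -1; M⁻¹ = [0 -1 0; -1 0 0; 0 0 1]
M⁻¹ · (0, -1/3)ᵀ = (1/3, 0)ᵀ

p = (1/3, 0)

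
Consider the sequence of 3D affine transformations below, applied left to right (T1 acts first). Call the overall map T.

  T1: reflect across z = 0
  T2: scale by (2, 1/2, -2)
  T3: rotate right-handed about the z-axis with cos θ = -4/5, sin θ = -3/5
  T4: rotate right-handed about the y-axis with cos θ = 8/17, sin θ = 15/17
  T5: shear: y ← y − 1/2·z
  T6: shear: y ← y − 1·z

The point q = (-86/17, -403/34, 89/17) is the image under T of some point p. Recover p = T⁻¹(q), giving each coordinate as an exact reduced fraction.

p = (4, -2, -1)

T1 = [1 0 0 0; 0 1 0 0; 0 0 -1 0; 0 0 0 1]
T2·T1 = [2 0 0 0; 0 1/2 0 0; 0 0 2 0; 0 0 0 1]
T3·…·T1 = [-8/5 3/10 0 0; -6/5 -2/5 0 0; 0 0 2 0; 0 0 0 1]
T4·…·T1 = [-64/85 12/85 30/17 0; -6/5 -2/5 0 0; 24/17 -9/34 16/17 0; 0 0 0 1]
T5·…·T1 = [-64/85 12/85 30/17 0; -162/85 -91/340 -8/17 0; 24/17 -9/34 16/17 0; 0 0 0 1]
T6·…·T1 = [-64/85 12/85 30/17 0; -282/85 -1/340 -24/17 0; 24/17 -9/34 16/17 0; 0 0 0 1]
det M = 2; M⁻¹ = [-16/85 -3/10 -33/340 0; 48/85 -8/5 -294/85 0; 15/34 0 4/17 0; 0 0 0 1]
M⁻¹ · (-86/17, -403/34, 89/17)ᵀ = (4, -2, -1)ᵀ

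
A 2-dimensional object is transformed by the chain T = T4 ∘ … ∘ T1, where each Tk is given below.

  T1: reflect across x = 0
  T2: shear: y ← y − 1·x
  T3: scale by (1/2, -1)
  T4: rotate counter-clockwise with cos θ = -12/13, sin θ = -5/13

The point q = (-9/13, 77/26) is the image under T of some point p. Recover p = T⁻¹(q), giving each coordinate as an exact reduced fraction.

p = (1, 2)

T1 = [-1 0 0; 0 1 0; 0 0 1]
T2·T1 = [-1 0 0; 1 1 0; 0 0 1]
T3·…·T1 = [-1/2 0 0; -1 -1 0; 0 0 1]
T4·…·T1 = [1/13 -5/13 0; 29/26 12/13 0; 0 0 1]
det M = 1/2; M⁻¹ = [24/13 10/13 0; -29/13 2/13 0; 0 0 1]
M⁻¹ · (-9/13, 77/26)ᵀ = (1, 2)ᵀ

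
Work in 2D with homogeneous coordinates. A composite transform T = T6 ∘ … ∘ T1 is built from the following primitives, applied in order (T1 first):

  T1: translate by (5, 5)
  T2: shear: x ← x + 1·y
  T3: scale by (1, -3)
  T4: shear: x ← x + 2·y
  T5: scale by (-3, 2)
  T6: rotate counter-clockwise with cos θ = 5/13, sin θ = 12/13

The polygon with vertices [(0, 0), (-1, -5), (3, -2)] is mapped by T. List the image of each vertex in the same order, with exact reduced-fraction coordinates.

image vertices: (660/13, 570/13), (-60/13, -144/13), (321/13, 162/13)

T1 translate by (5, 5): (0, 0) → (5, 5); (-1, -5) → (4, 0); (3, -2) → (8, 3)
T2 shear: x ← x + 1·y: (5, 5) → (10, 5); (4, 0) → (4, 0); (8, 3) → (11, 3)
T3 scale by (1, -3): (10, 5) → (10, -15); (4, 0) → (4, 0); (11, 3) → (11, -9)
T4 shear: x ← x + 2·y: (10, -15) → (-20, -15); (4, 0) → (4, 0); (11, -9) → (-7, -9)
T5 scale by (-3, 2): (-20, -15) → (60, -30); (4, 0) → (-12, 0); (-7, -9) → (21, -18)
T6 rotate counter-clockwise with cos θ = 5/13, sin θ = 12/13: (60, -30) → (660/13, 570/13); (-12, 0) → (-60/13, -144/13); (21, -18) → (321/13, 162/13)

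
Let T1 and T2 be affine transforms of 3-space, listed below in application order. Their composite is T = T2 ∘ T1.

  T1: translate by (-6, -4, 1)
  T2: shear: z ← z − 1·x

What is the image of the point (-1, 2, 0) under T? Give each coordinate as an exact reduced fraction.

T1 translate by (-6, -4, 1): (-1, 2, 0) → (-7, -2, 1)
T2 shear: z ← z − 1·x: (-7, -2, 1) → (-7, -2, 8)

T(p) = (-7, -2, 8)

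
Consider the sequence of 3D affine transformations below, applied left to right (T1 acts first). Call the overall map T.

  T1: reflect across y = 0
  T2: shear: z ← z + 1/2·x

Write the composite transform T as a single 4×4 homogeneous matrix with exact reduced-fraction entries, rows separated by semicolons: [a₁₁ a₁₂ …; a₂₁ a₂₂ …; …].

T1 = [1 0 0 0; 0 -1 0 0; 0 0 1 0; 0 0 0 1]
T2·T1 = [1 0 0 0; 0 -1 0 0; 1/2 0 1 0; 0 0 0 1]

T = [1 0 0 0; 0 -1 0 0; 1/2 0 1 0; 0 0 0 1]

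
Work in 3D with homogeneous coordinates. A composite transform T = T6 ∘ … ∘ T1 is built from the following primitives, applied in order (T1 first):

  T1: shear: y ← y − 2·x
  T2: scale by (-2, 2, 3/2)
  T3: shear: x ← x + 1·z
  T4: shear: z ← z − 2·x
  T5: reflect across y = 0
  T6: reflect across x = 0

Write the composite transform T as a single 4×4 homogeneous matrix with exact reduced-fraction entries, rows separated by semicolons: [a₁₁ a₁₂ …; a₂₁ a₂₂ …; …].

T = [2 0 -3/2 0; 4 -2 0 0; 4 0 -3/2 0; 0 0 0 1]

T1 = [1 0 0 0; -2 1 0 0; 0 0 1 0; 0 0 0 1]
T2·T1 = [-2 0 0 0; -4 2 0 0; 0 0 3/2 0; 0 0 0 1]
T3·…·T1 = [-2 0 3/2 0; -4 2 0 0; 0 0 3/2 0; 0 0 0 1]
T4·…·T1 = [-2 0 3/2 0; -4 2 0 0; 4 0 -3/2 0; 0 0 0 1]
T5·…·T1 = [-2 0 3/2 0; 4 -2 0 0; 4 0 -3/2 0; 0 0 0 1]
T6·…·T1 = [2 0 -3/2 0; 4 -2 0 0; 4 0 -3/2 0; 0 0 0 1]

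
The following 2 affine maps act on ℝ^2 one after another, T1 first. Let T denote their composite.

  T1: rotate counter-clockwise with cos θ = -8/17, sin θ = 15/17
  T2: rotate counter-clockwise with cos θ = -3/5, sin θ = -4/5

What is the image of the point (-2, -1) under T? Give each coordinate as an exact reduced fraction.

T(p) = (-181/85, -58/85)

T1 rotate counter-clockwise with cos θ = -8/17, sin θ = 15/17: (-2, -1) → (31/17, -22/17)
T2 rotate counter-clockwise with cos θ = -3/5, sin θ = -4/5: (31/17, -22/17) → (-181/85, -58/85)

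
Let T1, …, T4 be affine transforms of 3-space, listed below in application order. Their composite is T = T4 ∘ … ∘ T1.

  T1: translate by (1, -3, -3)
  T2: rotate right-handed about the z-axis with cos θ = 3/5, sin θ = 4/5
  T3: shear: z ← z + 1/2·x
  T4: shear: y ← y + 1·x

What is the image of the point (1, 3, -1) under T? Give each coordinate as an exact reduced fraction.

T1 translate by (1, -3, -3): (1, 3, -1) → (2, 0, -4)
T2 rotate right-handed about the z-axis with cos θ = 3/5, sin θ = 4/5: (2, 0, -4) → (6/5, 8/5, -4)
T3 shear: z ← z + 1/2·x: (6/5, 8/5, -4) → (6/5, 8/5, -17/5)
T4 shear: y ← y + 1·x: (6/5, 8/5, -17/5) → (6/5, 14/5, -17/5)

T(p) = (6/5, 14/5, -17/5)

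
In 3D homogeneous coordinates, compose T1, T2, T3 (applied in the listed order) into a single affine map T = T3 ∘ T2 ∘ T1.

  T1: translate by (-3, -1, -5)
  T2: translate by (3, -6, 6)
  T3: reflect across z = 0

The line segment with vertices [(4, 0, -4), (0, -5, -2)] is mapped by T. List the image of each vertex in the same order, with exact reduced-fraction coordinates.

T1 translate by (-3, -1, -5): (4, 0, -4) → (1, -1, -9); (0, -5, -2) → (-3, -6, -7)
T2 translate by (3, -6, 6): (1, -1, -9) → (4, -7, -3); (-3, -6, -7) → (0, -12, -1)
T3 reflect across z = 0: (4, -7, -3) → (4, -7, 3); (0, -12, -1) → (0, -12, 1)

image vertices: (4, -7, 3), (0, -12, 1)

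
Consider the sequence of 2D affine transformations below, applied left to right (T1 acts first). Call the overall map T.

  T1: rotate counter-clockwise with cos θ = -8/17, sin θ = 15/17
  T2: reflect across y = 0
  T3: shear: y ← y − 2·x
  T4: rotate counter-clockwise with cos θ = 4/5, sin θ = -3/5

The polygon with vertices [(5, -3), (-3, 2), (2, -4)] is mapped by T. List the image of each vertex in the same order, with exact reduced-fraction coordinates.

image vertices: (-307/85, -451/85), (39/17, 62/17), (-274/85, -732/85)

T1 rotate counter-clockwise with cos θ = -8/17, sin θ = 15/17: (5, -3) → (5/17, 99/17); (-3, 2) → (-6/17, -61/17); (2, -4) → (44/17, 62/17)
T2 reflect across y = 0: (5/17, 99/17) → (5/17, -99/17); (-6/17, -61/17) → (-6/17, 61/17); (44/17, 62/17) → (44/17, -62/17)
T3 shear: y ← y − 2·x: (5/17, -99/17) → (5/17, -109/17); (-6/17, 61/17) → (-6/17, 73/17); (44/17, -62/17) → (44/17, -150/17)
T4 rotate counter-clockwise with cos θ = 4/5, sin θ = -3/5: (5/17, -109/17) → (-307/85, -451/85); (-6/17, 73/17) → (39/17, 62/17); (44/17, -150/17) → (-274/85, -732/85)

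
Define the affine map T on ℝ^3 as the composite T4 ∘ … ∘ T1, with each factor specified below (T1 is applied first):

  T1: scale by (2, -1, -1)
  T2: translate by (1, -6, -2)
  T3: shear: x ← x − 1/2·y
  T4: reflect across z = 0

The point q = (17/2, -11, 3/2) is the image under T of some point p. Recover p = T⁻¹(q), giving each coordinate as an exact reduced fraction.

p = (1, 5, -1/2)

T1 = [2 0 0 0; 0 -1 0 0; 0 0 -1 0; 0 0 0 1]
T2·T1 = [2 0 0 1; 0 -1 0 -6; 0 0 -1 -2; 0 0 0 1]
T3·…·T1 = [2 1/2 0 4; 0 -1 0 -6; 0 0 -1 -2; 0 0 0 1]
T4·…·T1 = [2 1/2 0 4; 0 -1 0 -6; 0 0 1 2; 0 0 0 1]
det M = -2; M⁻¹ = [1/2 1/4 0 -1/2; 0 -1 0 -6; 0 0 1 -2; 0 0 0 1]
M⁻¹ · (17/2, -11, 3/2)ᵀ = (1, 5, -1/2)ᵀ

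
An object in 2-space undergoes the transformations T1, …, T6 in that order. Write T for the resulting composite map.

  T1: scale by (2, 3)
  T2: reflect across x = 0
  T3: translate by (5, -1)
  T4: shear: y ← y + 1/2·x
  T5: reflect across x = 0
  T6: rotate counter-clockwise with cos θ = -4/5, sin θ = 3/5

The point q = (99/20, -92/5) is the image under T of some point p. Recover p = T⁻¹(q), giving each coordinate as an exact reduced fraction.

p = (-5, 7/4)

T1 = [2 0 0; 0 3 0; 0 0 1]
T2·T1 = [-2 0 0; 0 3 0; 0 0 1]
T3·…·T1 = [-2 0 5; 0 3 -1; 0 0 1]
T4·…·T1 = [-2 0 5; -1 3 3/2; 0 0 1]
T5·…·T1 = [2 0 -5; -1 3 3/2; 0 0 1]
T6·…·T1 = [-1 -9/5 31/10; 2 -12/5 -21/5; 0 0 1]
det M = 6; M⁻¹ = [-2/5 3/10 5/2; -1/3 -1/6 1/3; 0 0 1]
M⁻¹ · (99/20, -92/5)ᵀ = (-5, 7/4)ᵀ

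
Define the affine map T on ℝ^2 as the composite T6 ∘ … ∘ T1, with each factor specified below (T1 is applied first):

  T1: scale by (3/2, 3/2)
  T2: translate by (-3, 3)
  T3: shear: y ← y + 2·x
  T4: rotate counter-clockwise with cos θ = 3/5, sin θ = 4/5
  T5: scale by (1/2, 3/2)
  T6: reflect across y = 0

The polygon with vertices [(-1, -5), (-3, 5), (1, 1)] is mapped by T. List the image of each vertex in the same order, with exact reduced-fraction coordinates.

image vertices: (81/20, 351/20), (-9/20, 261/20), (-21/20, 9/20)

T1 scale by (3/2, 3/2): (-1, -5) → (-3/2, -15/2); (-3, 5) → (-9/2, 15/2); (1, 1) → (3/2, 3/2)
T2 translate by (-3, 3): (-3/2, -15/2) → (-9/2, -9/2); (-9/2, 15/2) → (-15/2, 21/2); (3/2, 3/2) → (-3/2, 9/2)
T3 shear: y ← y + 2·x: (-9/2, -9/2) → (-9/2, -27/2); (-15/2, 21/2) → (-15/2, -9/2); (-3/2, 9/2) → (-3/2, 3/2)
T4 rotate counter-clockwise with cos θ = 3/5, sin θ = 4/5: (-9/2, -27/2) → (81/10, -117/10); (-15/2, -9/2) → (-9/10, -87/10); (-3/2, 3/2) → (-21/10, -3/10)
T5 scale by (1/2, 3/2): (81/10, -117/10) → (81/20, -351/20); (-9/10, -87/10) → (-9/20, -261/20); (-21/10, -3/10) → (-21/20, -9/20)
T6 reflect across y = 0: (81/20, -351/20) → (81/20, 351/20); (-9/20, -261/20) → (-9/20, 261/20); (-21/20, -9/20) → (-21/20, 9/20)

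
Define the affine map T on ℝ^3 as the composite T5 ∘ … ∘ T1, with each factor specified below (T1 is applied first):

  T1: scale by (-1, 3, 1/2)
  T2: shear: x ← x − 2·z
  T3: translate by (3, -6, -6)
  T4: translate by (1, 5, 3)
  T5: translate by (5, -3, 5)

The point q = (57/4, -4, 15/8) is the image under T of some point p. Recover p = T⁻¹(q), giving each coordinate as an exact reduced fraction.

T1 = [-1 0 0 0; 0 3 0 0; 0 0 1/2 0; 0 0 0 1]
T2·T1 = [-1 0 -1 0; 0 3 0 0; 0 0 1/2 0; 0 0 0 1]
T3·…·T1 = [-1 0 -1 3; 0 3 0 -6; 0 0 1/2 -6; 0 0 0 1]
T4·…·T1 = [-1 0 -1 4; 0 3 0 -1; 0 0 1/2 -3; 0 0 0 1]
T5·…·T1 = [-1 0 -1 9; 0 3 0 -4; 0 0 1/2 2; 0 0 0 1]
det M = -3/2; M⁻¹ = [-1 0 -2 13; 0 1/3 0 4/3; 0 0 2 -4; 0 0 0 1]
M⁻¹ · (57/4, -4, 15/8)ᵀ = (-5, 0, -1/4)ᵀ

p = (-5, 0, -1/4)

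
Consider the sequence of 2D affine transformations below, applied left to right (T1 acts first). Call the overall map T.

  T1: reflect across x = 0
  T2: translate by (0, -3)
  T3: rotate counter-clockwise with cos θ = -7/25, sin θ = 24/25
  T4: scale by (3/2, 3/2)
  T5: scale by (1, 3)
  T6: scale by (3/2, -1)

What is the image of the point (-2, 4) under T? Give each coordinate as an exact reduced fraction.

T(p) = (-171/50, -369/50)

T1 reflect across x = 0: (-2, 4) → (2, 4)
T2 translate by (0, -3): (2, 4) → (2, 1)
T3 rotate counter-clockwise with cos θ = -7/25, sin θ = 24/25: (2, 1) → (-38/25, 41/25)
T4 scale by (3/2, 3/2): (-38/25, 41/25) → (-57/25, 123/50)
T5 scale by (1, 3): (-57/25, 123/50) → (-57/25, 369/50)
T6 scale by (3/2, -1): (-57/25, 369/50) → (-171/50, -369/50)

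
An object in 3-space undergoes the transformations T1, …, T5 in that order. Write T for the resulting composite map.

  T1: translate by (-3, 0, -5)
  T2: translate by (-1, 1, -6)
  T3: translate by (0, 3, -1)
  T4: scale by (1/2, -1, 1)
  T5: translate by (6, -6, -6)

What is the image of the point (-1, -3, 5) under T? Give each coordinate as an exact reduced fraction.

T1 translate by (-3, 0, -5): (-1, -3, 5) → (-4, -3, 0)
T2 translate by (-1, 1, -6): (-4, -3, 0) → (-5, -2, -6)
T3 translate by (0, 3, -1): (-5, -2, -6) → (-5, 1, -7)
T4 scale by (1/2, -1, 1): (-5, 1, -7) → (-5/2, -1, -7)
T5 translate by (6, -6, -6): (-5/2, -1, -7) → (7/2, -7, -13)

T(p) = (7/2, -7, -13)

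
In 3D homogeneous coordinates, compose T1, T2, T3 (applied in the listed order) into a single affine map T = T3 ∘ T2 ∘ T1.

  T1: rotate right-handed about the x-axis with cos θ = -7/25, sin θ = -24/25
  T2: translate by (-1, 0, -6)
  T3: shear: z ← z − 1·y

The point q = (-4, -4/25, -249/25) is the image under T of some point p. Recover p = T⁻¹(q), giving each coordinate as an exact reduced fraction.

T1 = [1 0 0 0; 0 -7/25 24/25 0; 0 -24/25 -7/25 0; 0 0 0 1]
T2·T1 = [1 0 0 -1; 0 -7/25 24/25 0; 0 -24/25 -7/25 -6; 0 0 0 1]
T3·…·T1 = [1 0 0 -1; 0 -7/25 24/25 0; 0 -17/25 -31/25 -6; 0 0 0 1]
det M = 1; M⁻¹ = [1 0 0 1; 0 -31/25 -24/25 -144/25; 0 17/25 -7/25 -42/25; 0 0 0 1]
M⁻¹ · (-4, -4/25, -249/25)ᵀ = (-3, 4, 1)ᵀ

p = (-3, 4, 1)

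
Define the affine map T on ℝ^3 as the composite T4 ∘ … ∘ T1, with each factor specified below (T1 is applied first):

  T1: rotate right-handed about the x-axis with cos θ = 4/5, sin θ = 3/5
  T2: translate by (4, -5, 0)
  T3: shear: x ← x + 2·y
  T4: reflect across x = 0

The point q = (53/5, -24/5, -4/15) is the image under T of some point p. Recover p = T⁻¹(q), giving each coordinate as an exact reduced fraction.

T1 = [1 0 0 0; 0 4/5 -3/5 0; 0 3/5 4/5 0; 0 0 0 1]
T2·T1 = [1 0 0 4; 0 4/5 -3/5 -5; 0 3/5 4/5 0; 0 0 0 1]
T3·…·T1 = [1 8/5 -6/5 -6; 0 4/5 -3/5 -5; 0 3/5 4/5 0; 0 0 0 1]
T4·…·T1 = [-1 -8/5 6/5 6; 0 4/5 -3/5 -5; 0 3/5 4/5 0; 0 0 0 1]
det M = -1; M⁻¹ = [-1 -2 0 -4; 0 4/5 3/5 4; 0 -3/5 4/5 -3; 0 0 0 1]
M⁻¹ · (53/5, -24/5, -4/15)ᵀ = (-5, 0, -1/3)ᵀ

p = (-5, 0, -1/3)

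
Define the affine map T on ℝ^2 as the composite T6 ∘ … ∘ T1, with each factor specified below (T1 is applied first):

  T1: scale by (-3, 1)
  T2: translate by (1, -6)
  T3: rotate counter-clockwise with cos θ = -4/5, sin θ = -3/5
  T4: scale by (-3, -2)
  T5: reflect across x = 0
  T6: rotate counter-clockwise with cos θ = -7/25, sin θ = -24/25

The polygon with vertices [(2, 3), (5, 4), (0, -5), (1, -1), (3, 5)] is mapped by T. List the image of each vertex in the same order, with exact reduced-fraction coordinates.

image vertices: (-1527/125, -414/125), (-138/5, -116/5), (-1191/125, 3238/125), (-1359/125, 1412/125), (-1953/125, -1696/125)

T1 scale by (-3, 1): (2, 3) → (-6, 3); (5, 4) → (-15, 4); (0, -5) → (0, -5); (1, -1) → (-3, -1); (3, 5) → (-9, 5)
T2 translate by (1, -6): (-6, 3) → (-5, -3); (-15, 4) → (-14, -2); (0, -5) → (1, -11); (-3, -1) → (-2, -7); (-9, 5) → (-8, -1)
T3 rotate counter-clockwise with cos θ = -4/5, sin θ = -3/5: (-5, -3) → (11/5, 27/5); (-14, -2) → (10, 10); (1, -11) → (-37/5, 41/5); (-2, -7) → (-13/5, 34/5); (-8, -1) → (29/5, 28/5)
T4 scale by (-3, -2): (11/5, 27/5) → (-33/5, -54/5); (10, 10) → (-30, -20); (-37/5, 41/5) → (111/5, -82/5); (-13/5, 34/5) → (39/5, -68/5); (29/5, 28/5) → (-87/5, -56/5)
T5 reflect across x = 0: (-33/5, -54/5) → (33/5, -54/5); (-30, -20) → (30, -20); (111/5, -82/5) → (-111/5, -82/5); (39/5, -68/5) → (-39/5, -68/5); (-87/5, -56/5) → (87/5, -56/5)
T6 rotate counter-clockwise with cos θ = -7/25, sin θ = -24/25: (33/5, -54/5) → (-1527/125, -414/125); (30, -20) → (-138/5, -116/5); (-111/5, -82/5) → (-1191/125, 3238/125); (-39/5, -68/5) → (-1359/125, 1412/125); (87/5, -56/5) → (-1953/125, -1696/125)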